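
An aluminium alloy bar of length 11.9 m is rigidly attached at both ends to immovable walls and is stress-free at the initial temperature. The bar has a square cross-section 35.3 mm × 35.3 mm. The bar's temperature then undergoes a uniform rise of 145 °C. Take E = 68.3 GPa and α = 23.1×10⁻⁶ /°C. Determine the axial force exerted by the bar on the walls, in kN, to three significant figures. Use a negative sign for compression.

-285 kN

Free thermal expansion αLΔT = 23.1e-6 · 11900 · 145 = 39.86 mm.
The walls impose strain ε = −(39.86)/11900 = -3.3495e-03; σ = Eε = 68300 · -3.3495e-03 = -228.8 MPa.
Wall reaction R = σ·A = -228.8·1246 = -285100 N = -285.1 kN.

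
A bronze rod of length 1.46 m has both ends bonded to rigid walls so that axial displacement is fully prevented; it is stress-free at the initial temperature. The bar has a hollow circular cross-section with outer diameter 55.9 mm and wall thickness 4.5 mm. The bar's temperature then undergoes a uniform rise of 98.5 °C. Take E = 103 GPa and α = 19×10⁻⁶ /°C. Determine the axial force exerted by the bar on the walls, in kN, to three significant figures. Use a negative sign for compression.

-140 kN

Free thermal expansion αLΔT = 19e-6 · 1460 · 98.5 = 2.732 mm.
The walls impose strain ε = −(2.732)/1460 = -1.8715e-03; σ = Eε = 103000 · -1.8715e-03 = -192.8 MPa.
Wall reaction R = σ·A = -192.8·726.7 = -140100 N = -140.1 kN.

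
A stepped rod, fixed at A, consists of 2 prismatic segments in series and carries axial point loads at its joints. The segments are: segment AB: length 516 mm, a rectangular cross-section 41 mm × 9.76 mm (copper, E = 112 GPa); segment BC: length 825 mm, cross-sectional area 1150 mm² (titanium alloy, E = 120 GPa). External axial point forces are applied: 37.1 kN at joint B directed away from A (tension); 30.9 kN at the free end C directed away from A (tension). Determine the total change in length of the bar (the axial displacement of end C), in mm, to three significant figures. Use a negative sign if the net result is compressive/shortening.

0.968 mm

Internal axial forces (sectioning from the free end, tension +): N_BC = 30.9 kN, N_AB = 68 kN.
A_AB = 400.2 mm².
δ_AB = 68000·516/(400.2·112000) = 0.7829 mm
δ_BC = 30900·825/(1150·120000) = 0.1847 mm
δ = Σδ_i = 0.9676 mm.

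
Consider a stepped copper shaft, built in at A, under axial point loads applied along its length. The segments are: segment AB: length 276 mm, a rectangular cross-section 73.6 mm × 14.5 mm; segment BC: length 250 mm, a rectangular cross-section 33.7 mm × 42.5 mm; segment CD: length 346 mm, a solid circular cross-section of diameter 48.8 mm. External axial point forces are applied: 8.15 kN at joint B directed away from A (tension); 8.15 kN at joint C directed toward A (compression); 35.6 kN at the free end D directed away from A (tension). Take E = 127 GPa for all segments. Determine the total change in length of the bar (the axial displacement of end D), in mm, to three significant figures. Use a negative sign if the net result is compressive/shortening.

Internal axial forces (sectioning from the free end, tension +): N_CD = 35.6 kN, N_BC = 27.45 kN, N_AB = 35.6 kN.
A_AB = 1067 mm².
A_BC = 1432 mm².
A_CD = 1870 mm².
δ_AB = 35600·276/(1067·127000) = 0.0725 mm
δ_BC = 27450·250/(1432·127000) = 0.03773 mm
δ_CD = 35600·346/(1870·127000) = 0.05186 mm
δ = Σδ_i = 0.1621 mm.

0.162 mm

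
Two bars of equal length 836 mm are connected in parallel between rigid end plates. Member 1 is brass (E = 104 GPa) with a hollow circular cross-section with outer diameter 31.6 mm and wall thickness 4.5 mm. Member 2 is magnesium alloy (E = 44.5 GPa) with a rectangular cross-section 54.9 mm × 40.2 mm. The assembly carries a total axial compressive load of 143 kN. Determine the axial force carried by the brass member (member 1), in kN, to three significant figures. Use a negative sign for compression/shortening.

A_1 = 383.1 mm².
A_2 = 2207 mm².
Equal strain + equilibrium ⇒ each member carries load in proportion to AE: A₁E₁ = 39840000 N, A₂E₂ = 98210000 N, ΣAE = 138100000 N.
F₁ = P·A₁E₁/ΣAE = -143000·39840000/138100000 = -41270 N.

-41.3 kN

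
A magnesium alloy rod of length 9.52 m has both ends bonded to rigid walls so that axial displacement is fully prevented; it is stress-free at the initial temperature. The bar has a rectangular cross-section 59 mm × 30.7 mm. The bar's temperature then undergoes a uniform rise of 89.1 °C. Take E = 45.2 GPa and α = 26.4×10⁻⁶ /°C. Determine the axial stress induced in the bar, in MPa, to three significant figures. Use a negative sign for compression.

-106 MPa

Free thermal expansion αLΔT = 26.4e-6 · 9520 · 89.1 = 22.39 mm.
The walls impose strain ε = −(22.39)/9520 = -2.3522e-03; σ = Eε = 45200 · -2.3522e-03 = -106.3 MPa.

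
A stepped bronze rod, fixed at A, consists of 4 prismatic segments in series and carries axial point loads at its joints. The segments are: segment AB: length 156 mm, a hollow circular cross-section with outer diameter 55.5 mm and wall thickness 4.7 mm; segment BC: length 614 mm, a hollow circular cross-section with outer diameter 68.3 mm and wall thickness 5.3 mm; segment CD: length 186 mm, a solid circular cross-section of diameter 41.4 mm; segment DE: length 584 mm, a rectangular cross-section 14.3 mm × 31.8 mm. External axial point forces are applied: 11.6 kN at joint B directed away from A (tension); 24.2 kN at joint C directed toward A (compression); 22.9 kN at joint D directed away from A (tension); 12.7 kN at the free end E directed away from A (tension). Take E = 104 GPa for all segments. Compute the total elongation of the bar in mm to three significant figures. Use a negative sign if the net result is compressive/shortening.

Internal axial forces (sectioning from the free end, tension +): N_DE = 12.7 kN, N_CD = 35.6 kN, N_BC = 11.4 kN, N_AB = 23 kN.
A_AB = 750.1 mm².
A_BC = 1049 mm².
A_CD = 1346 mm².
A_DE = 454.7 mm².
δ_AB = 23000·156/(750.1·104000) = 0.04599 mm
δ_BC = 11400·614/(1049·104000) = 0.06416 mm
δ_CD = 35600·186/(1346·104000) = 0.0473 mm
δ_DE = 12700·584/(454.7·104000) = 0.1568 mm
δ = Σδ_i = 0.3143 mm.

0.314 mm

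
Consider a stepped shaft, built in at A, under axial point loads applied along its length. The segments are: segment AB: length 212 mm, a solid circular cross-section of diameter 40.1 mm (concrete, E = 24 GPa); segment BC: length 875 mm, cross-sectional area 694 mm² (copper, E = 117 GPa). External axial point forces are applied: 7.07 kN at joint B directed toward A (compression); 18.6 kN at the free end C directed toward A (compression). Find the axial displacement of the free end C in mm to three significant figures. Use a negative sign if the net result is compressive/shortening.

Internal axial forces (sectioning from the free end, tension +): N_BC = -18.6 kN, N_AB = -25.67 kN.
A_AB = 1263 mm².
δ_AB = -25670·212/(1263·24000) = -0.1795 mm
δ_BC = -18600·875/(694·117000) = -0.2004 mm
δ = Σδ_i = -0.38 mm.

-0.380 mm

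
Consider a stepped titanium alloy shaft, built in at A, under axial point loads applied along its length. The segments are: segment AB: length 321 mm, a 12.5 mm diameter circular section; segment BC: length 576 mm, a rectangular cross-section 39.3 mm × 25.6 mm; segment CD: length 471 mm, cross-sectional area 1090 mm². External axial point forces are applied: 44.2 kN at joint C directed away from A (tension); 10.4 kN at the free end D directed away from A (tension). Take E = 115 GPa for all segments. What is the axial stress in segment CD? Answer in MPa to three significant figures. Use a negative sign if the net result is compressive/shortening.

Internal axial forces (sectioning from the free end, tension +): N_CD = 10.4 kN, N_BC = 54.6 kN, N_AB = 54.6 kN.
σ_CD = N_CD/A_CD = 10400/1090 = 9.541 MPa.

9.54 MPa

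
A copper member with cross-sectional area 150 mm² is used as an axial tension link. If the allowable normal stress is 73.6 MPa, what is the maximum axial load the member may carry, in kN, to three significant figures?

11.0 kN

P_max = σ_allow · A = 73.6 · 150 = 11040 N = 11.04 kN.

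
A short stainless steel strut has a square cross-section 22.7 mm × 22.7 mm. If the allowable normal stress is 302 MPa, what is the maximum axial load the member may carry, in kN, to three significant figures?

A = 515.3 mm².
P_max = σ_allow · A = 302 · 515.3 = 155600 N = 155.6 kN.

156 kN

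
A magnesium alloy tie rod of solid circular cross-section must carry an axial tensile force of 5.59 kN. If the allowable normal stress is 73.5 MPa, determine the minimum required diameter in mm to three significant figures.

Required area A ≥ P/σ_allow = 5590/73.5 = 76.05 mm².
For a solid circular section, d ≥ √(4A/π) = 9.841 mm.

9.84 mm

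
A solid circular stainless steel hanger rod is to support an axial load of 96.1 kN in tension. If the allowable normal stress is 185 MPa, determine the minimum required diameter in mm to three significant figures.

Required area A ≥ P/σ_allow = 96100/185 = 519.5 mm².
For a solid circular section, d ≥ √(4A/π) = 25.72 mm.

25.7 mm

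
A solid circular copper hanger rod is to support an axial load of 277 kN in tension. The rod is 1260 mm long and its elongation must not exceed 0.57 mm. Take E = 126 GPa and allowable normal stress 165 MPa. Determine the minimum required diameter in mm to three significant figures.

Required area A ≥ P/σ_allow = 277000/165 = 1679 mm².
For a solid circular section, d ≥ √(4A/π) = 46.23 mm.
Elongation limit: A ≥ PL/(Eδ_allow) = 277000·1260/(126000·0.57) = 4860 mm² ⇒ d ≥ 78.66 mm.
The elongation limit governs.

78.7 mm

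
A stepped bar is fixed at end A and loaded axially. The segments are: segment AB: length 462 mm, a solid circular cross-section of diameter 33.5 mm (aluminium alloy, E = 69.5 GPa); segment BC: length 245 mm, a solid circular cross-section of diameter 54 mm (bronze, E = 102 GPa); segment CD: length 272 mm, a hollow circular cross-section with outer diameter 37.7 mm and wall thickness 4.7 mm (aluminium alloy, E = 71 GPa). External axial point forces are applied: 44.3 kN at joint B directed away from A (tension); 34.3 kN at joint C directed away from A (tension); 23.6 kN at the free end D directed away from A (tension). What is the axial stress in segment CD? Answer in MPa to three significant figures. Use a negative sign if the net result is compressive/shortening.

Internal axial forces (sectioning from the free end, tension +): N_CD = 23.6 kN, N_BC = 57.9 kN, N_AB = 102.2 kN.
A_CD = 487.3 mm².
σ_CD = N_CD/A_CD = 23600/487.3 = 48.43 MPa.

48.4 MPa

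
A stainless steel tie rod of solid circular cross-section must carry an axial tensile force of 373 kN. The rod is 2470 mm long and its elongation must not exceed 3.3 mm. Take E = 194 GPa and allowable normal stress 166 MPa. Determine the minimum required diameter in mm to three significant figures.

Required area A ≥ P/σ_allow = 373000/166 = 2247 mm².
For a solid circular section, d ≥ √(4A/π) = 53.49 mm.
Elongation limit: A ≥ PL/(Eδ_allow) = 373000·2470/(194000·3.3) = 1439 mm² ⇒ d ≥ 42.81 mm.
The stress limit governs.

53.5 mm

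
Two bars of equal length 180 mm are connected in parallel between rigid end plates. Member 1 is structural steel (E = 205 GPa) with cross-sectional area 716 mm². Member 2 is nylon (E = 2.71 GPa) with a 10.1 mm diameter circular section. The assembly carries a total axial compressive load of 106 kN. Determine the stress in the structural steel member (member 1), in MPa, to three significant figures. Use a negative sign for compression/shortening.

-148 MPa

A_2 = 80.12 mm².
Equal strain + equilibrium ⇒ each member carries load in proportion to AE: A₁E₁ = 146800000 N, A₂E₂ = 217100 N, ΣAE = 147000000 N.
σ₁ = P·E₁/ΣAE = -106000·205000/147000000 = -147.8 MPa.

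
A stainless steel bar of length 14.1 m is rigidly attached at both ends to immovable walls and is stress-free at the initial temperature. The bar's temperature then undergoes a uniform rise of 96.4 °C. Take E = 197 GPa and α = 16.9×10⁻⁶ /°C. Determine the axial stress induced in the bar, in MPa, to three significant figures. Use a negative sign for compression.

Free thermal expansion αLΔT = 16.9e-6 · 14100 · 96.4 = 22.97 mm.
The walls impose strain ε = −(22.97)/14100 = -1.6292e-03; σ = Eε = 197000 · -1.6292e-03 = -320.9 MPa.

-321 MPa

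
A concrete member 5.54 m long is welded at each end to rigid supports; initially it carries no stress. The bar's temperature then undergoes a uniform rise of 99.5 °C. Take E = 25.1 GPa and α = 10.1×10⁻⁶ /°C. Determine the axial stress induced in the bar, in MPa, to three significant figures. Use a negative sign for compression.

-25.2 MPa

Free thermal expansion αLΔT = 10.1e-6 · 5540 · 99.5 = 5.567 mm.
The walls impose strain ε = −(5.567)/5540 = -1.0049e-03; σ = Eε = 25100 · -1.0049e-03 = -25.22 MPa.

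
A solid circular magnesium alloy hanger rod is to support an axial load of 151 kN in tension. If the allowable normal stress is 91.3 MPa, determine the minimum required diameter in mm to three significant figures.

45.9 mm

Required area A ≥ P/σ_allow = 151000/91.3 = 1654 mm².
For a solid circular section, d ≥ √(4A/π) = 45.89 mm.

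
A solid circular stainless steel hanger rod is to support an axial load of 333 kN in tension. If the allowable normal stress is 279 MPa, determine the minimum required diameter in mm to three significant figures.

Required area A ≥ P/σ_allow = 333000/279 = 1194 mm².
For a solid circular section, d ≥ √(4A/π) = 38.98 mm.

39.0 mm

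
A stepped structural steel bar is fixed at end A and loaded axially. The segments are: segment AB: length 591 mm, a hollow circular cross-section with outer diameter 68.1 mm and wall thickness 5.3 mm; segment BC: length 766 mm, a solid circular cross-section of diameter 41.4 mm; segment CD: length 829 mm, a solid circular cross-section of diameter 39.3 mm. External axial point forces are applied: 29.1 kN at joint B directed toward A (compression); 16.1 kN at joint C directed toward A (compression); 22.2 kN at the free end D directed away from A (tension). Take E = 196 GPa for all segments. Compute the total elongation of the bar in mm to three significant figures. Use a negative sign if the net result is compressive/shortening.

0.0288 mm

Internal axial forces (sectioning from the free end, tension +): N_CD = 22.2 kN, N_BC = 6.1 kN, N_AB = -23 kN.
A_AB = 1046 mm².
A_BC = 1346 mm².
A_CD = 1213 mm².
δ_AB = -23000·591/(1046·196000) = -0.06632 mm
δ_BC = 6100·766/(1346·196000) = 0.01771 mm
δ_CD = 22200·829/(1213·196000) = 0.07741 mm
δ = Σδ_i = 0.02879 mm.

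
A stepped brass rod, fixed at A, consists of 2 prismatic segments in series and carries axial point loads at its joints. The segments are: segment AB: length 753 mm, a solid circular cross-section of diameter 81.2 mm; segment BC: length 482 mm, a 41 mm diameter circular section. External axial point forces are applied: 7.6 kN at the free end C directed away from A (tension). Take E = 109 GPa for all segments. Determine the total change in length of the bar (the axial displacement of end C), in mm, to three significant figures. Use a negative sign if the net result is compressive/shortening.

Internal axial forces (sectioning from the free end, tension +): N_BC = 7.6 kN, N_AB = 7.6 kN.
A_AB = 5178 mm².
A_BC = 1320 mm².
δ_AB = 7600·753/(5178·109000) = 0.01014 mm
δ_BC = 7600·482/(1320·109000) = 0.02546 mm
δ = Σδ_i = 0.03559 mm.

0.0356 mm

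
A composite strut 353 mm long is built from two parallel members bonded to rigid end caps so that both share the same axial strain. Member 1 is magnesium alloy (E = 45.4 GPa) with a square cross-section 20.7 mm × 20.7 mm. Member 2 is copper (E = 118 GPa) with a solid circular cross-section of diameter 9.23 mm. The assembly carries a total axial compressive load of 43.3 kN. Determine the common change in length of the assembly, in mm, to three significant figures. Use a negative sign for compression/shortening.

A_1 = 428.5 mm².
A_2 = 66.91 mm².
Equal strain + equilibrium ⇒ each member carries load in proportion to AE: A₁E₁ = 19450000 N, A₂E₂ = 7895000 N, ΣAE = 27350000 N.
δ = PL/ΣAE = -43300·353/27350000 = -0.5589 mm.

-0.559 mm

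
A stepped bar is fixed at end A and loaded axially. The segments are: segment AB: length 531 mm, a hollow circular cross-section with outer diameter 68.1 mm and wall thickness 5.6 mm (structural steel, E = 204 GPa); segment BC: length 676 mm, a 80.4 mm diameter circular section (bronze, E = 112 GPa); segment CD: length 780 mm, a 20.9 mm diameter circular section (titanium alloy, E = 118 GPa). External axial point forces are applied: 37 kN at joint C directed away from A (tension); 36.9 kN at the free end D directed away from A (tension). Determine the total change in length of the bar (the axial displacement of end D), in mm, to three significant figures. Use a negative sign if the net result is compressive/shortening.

Internal axial forces (sectioning from the free end, tension +): N_CD = 36.9 kN, N_BC = 73.9 kN, N_AB = 73.9 kN.
A_AB = 1100 mm².
A_BC = 5077 mm².
A_CD = 343.1 mm².
δ_AB = 73900·531/(1100·204000) = 0.1749 mm
δ_BC = 73900·676/(5077·112000) = 0.08786 mm
δ_CD = 36900·780/(343.1·118000) = 0.711 mm
δ = Σδ_i = 0.9738 mm.

0.974 mm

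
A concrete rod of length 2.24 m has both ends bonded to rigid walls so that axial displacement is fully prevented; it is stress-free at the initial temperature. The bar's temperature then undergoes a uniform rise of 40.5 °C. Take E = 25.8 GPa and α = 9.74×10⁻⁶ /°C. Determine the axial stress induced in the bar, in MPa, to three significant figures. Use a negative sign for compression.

-10.2 MPa

Free thermal expansion αLΔT = 9.74e-6 · 2240 · 40.5 = 0.8836 mm.
The walls impose strain ε = −(0.8836)/2240 = -3.9447e-04; σ = Eε = 25800 · -3.9447e-04 = -10.18 MPa.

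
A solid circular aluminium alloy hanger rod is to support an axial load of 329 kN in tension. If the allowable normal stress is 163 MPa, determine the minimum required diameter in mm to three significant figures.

Required area A ≥ P/σ_allow = 329000/163 = 2018 mm².
For a solid circular section, d ≥ √(4A/π) = 50.69 mm.

50.7 mm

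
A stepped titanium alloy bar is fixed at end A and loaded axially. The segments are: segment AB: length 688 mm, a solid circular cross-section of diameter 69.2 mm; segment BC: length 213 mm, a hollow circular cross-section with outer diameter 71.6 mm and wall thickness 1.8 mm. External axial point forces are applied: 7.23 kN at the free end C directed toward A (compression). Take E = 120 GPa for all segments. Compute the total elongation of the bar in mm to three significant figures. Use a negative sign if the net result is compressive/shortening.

-0.0435 mm

Internal axial forces (sectioning from the free end, tension +): N_BC = -7.23 kN, N_AB = -7.23 kN.
A_AB = 3761 mm².
A_BC = 394.7 mm².
δ_AB = -7230·688/(3761·120000) = -0.01102 mm
δ_BC = -7230·213/(394.7·120000) = -0.03251 mm
δ = Σδ_i = -0.04353 mm.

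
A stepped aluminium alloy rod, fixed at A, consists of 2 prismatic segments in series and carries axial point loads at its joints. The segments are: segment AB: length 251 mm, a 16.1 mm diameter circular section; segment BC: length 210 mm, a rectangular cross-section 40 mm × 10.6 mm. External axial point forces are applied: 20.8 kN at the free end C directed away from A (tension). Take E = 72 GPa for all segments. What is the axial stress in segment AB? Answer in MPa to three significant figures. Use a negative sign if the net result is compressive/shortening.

Internal axial forces (sectioning from the free end, tension +): N_BC = 20.8 kN, N_AB = 20.8 kN.
A_AB = 203.6 mm².
σ_AB = N_AB/A_AB = 20800/203.6 = 102.2 MPa.

102 MPa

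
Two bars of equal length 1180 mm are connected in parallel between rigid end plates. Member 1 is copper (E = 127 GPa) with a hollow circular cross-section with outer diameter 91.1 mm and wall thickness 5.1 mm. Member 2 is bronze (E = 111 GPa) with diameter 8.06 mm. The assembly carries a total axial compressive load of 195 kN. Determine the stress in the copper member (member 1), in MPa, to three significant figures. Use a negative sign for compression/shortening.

A_1 = 1378 mm².
A_2 = 51.02 mm².
Equal strain + equilibrium ⇒ each member carries load in proportion to AE: A₁E₁ = 175000000 N, A₂E₂ = 5663000 N, ΣAE = 180700000 N.
σ₁ = P·E₁/ΣAE = -195000·127000/180700000 = -137.1 MPa.

-137 MPa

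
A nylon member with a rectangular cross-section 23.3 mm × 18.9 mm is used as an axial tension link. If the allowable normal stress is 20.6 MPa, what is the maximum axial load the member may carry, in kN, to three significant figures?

9.07 kN

A = 440.4 mm².
P_max = σ_allow · A = 20.6 · 440.4 = 9072 N = 9.072 kN.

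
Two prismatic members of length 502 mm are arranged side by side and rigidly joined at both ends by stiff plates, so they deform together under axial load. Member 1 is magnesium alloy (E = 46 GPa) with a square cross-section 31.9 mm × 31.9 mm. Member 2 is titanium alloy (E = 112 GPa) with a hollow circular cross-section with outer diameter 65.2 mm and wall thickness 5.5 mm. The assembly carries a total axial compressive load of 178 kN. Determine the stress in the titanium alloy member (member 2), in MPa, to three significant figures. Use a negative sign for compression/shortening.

-123 MPa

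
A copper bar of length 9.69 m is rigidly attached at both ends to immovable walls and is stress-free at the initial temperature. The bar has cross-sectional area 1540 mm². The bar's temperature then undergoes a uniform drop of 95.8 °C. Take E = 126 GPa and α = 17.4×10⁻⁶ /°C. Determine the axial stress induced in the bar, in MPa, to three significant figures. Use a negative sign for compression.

Free thermal expansion αLΔT = 17.4e-6 · 9690 · -95.8 = -16.15 mm.
The walls impose strain ε = −(-16.15)/9690 = 1.6669e-03; σ = Eε = 126000 · 1.6669e-03 = 210 MPa.

210 MPa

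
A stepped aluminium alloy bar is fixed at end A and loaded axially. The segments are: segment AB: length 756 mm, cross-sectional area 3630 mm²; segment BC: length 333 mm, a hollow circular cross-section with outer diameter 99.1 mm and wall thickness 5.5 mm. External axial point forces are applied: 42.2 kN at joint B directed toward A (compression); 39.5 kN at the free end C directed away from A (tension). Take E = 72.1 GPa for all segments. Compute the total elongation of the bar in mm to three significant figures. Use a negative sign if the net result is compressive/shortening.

Internal axial forces (sectioning from the free end, tension +): N_BC = 39.5 kN, N_AB = -2.7 kN.
A_BC = 1617 mm².
δ_AB = -2700·756/(3630·72100) = -0.007799 mm
δ_BC = 39500·333/(1617·72100) = 0.1128 mm
δ = Σδ_i = 0.105 mm.

0.105 mm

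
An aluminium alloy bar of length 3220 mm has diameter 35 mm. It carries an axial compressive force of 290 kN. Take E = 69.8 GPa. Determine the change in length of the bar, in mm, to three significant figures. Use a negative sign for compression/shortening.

A = 962.1 mm².
δ_mech = NL/(AE) = -290000·3220/(962.1·69800) = -13.91 mm.

-13.9 mm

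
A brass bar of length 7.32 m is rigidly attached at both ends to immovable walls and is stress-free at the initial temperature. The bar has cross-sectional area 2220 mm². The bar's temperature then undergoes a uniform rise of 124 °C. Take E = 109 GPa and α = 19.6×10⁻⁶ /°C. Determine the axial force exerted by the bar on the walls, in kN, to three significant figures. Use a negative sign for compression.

-588 kN

Free thermal expansion αLΔT = 19.6e-6 · 7320 · 124 = 17.79 mm.
The walls impose strain ε = −(17.79)/7320 = -2.4304e-03; σ = Eε = 109000 · -2.4304e-03 = -264.9 MPa.
Wall reaction R = σ·A = -264.9·2220 = -588100 N = -588.1 kN.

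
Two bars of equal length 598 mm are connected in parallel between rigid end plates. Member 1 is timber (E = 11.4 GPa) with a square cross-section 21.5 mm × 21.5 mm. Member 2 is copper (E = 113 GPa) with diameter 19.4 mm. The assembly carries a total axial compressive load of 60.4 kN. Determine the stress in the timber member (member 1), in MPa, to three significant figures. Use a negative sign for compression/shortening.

-17.8 MPa

A_1 = 462.2 mm².
A_2 = 295.6 mm².
Equal strain + equilibrium ⇒ each member carries load in proportion to AE: A₁E₁ = 5270000 N, A₂E₂ = 33400000 N, ΣAE = 38670000 N.
σ₁ = P·E₁/ΣAE = -60400·11400/38670000 = -17.81 MPa.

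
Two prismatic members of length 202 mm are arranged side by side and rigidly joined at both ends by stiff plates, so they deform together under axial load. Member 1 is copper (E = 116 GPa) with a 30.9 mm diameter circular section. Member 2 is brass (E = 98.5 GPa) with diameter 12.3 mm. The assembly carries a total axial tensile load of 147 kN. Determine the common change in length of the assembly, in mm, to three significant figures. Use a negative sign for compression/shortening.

0.301 mm

A_1 = 749.9 mm².
A_2 = 118.8 mm².
Equal strain + equilibrium ⇒ each member carries load in proportion to AE: A₁E₁ = 86990000 N, A₂E₂ = 11700000 N, ΣAE = 98690000 N.
δ = PL/ΣAE = 147000·202/98690000 = 0.3009 mm.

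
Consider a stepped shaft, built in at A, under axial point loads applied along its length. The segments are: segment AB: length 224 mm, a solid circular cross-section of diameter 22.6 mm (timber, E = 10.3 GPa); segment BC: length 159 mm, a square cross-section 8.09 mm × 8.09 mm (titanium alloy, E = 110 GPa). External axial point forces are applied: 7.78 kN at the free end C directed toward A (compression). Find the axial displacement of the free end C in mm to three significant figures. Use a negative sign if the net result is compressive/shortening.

Internal axial forces (sectioning from the free end, tension +): N_BC = -7.78 kN, N_AB = -7.78 kN.
A_AB = 401.1 mm².
A_BC = 65.45 mm².
δ_AB = -7780·224/(401.1·10300) = -0.4218 mm
δ_BC = -7780·159/(65.45·110000) = -0.1718 mm
δ = Σδ_i = -0.5936 mm.

-0.594 mm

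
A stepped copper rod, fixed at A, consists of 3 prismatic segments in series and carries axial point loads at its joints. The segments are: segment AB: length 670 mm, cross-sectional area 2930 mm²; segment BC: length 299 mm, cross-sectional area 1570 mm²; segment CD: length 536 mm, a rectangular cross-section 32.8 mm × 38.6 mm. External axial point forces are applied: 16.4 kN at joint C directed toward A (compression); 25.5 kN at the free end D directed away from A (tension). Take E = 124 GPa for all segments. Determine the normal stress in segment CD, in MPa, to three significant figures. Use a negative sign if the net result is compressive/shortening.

Internal axial forces (sectioning from the free end, tension +): N_CD = 25.5 kN, N_BC = 9.1 kN, N_AB = 9.1 kN.
A_CD = 1266 mm².
σ_CD = N_CD/A_CD = 25500/1266 = 20.14 MPa.

20.1 MPa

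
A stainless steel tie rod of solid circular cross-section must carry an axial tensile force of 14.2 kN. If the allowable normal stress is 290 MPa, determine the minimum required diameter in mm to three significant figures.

7.90 mm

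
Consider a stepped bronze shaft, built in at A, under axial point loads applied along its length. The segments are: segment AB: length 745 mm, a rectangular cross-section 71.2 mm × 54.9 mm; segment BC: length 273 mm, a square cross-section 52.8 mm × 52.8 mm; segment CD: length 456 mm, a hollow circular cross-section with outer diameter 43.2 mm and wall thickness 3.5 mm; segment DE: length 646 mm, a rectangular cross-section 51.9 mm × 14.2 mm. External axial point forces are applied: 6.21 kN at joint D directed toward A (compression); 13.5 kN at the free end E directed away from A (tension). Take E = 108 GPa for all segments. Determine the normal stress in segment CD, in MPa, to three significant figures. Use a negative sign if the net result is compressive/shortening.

Internal axial forces (sectioning from the free end, tension +): N_DE = 13.5 kN, N_CD = 7.29 kN, N_BC = 7.29 kN, N_AB = 7.29 kN.
A_CD = 436.5 mm².
σ_CD = N_CD/A_CD = 7290/436.5 = 16.7 MPa.

16.7 MPa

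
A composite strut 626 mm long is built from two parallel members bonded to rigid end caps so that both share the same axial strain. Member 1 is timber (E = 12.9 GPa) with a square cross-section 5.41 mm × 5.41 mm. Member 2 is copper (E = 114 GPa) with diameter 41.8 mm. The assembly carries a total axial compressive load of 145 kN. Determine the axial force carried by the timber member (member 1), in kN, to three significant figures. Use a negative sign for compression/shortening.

-0.349 kN

A_1 = 29.27 mm².
A_2 = 1372 mm².
Equal strain + equilibrium ⇒ each member carries load in proportion to AE: A₁E₁ = 377600 N, A₂E₂ = 156400000 N, ΣAE = 156800000 N.
F₁ = P·A₁E₁/ΣAE = -145000·377600/156800000 = -349.1 N.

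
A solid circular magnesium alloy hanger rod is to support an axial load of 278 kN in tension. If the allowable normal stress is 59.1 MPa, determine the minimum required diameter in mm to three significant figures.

77.4 mm

Required area A ≥ P/σ_allow = 278000/59.1 = 4704 mm².
For a solid circular section, d ≥ √(4A/π) = 77.39 mm.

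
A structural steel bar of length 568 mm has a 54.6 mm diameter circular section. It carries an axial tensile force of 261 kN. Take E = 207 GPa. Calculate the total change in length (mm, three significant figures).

0.306 mm

A = 2341 mm².
δ_mech = NL/(AE) = 261000·568/(2341·207000) = 0.3059 mm.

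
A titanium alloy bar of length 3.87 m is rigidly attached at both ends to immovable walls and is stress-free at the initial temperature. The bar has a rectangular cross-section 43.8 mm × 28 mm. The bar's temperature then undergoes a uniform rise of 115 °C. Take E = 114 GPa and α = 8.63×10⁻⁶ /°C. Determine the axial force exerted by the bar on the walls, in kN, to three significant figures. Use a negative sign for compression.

Free thermal expansion αLΔT = 8.63e-6 · 3870 · 115 = 3.841 mm.
The walls impose strain ε = −(3.841)/3870 = -9.9245e-04; σ = Eε = 114000 · -9.9245e-04 = -113.1 MPa.
Wall reaction R = σ·A = -113.1·1226 = -138800 N = -138.8 kN.

-139 kN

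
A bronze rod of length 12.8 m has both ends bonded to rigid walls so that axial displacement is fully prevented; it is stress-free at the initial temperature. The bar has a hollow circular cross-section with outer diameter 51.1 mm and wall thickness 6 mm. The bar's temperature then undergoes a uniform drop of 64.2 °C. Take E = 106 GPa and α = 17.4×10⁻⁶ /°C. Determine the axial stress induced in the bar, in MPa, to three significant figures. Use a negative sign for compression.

118 MPa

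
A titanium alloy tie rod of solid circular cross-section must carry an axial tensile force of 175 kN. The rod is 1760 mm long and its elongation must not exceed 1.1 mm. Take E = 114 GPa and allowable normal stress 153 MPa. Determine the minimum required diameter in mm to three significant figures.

Required area A ≥ P/σ_allow = 175000/153 = 1144 mm².
For a solid circular section, d ≥ √(4A/π) = 38.16 mm.
Elongation limit: A ≥ PL/(Eδ_allow) = 175000·1760/(114000·1.1) = 2456 mm² ⇒ d ≥ 55.92 mm.
The elongation limit governs.

55.9 mm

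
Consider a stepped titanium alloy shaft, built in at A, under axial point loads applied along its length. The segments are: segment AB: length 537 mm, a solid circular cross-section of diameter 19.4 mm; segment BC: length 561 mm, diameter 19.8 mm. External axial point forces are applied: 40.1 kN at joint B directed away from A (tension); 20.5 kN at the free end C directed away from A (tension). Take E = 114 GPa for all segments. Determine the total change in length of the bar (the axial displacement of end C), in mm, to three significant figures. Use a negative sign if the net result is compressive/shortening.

Internal axial forces (sectioning from the free end, tension +): N_BC = 20.5 kN, N_AB = 60.6 kN.
A_AB = 295.6 mm².
A_BC = 307.9 mm².
δ_AB = 60600·537/(295.6·114000) = 0.9657 mm
δ_BC = 20500·561/(307.9·114000) = 0.3276 mm
δ = Σδ_i = 1.293 mm.

1.29 mm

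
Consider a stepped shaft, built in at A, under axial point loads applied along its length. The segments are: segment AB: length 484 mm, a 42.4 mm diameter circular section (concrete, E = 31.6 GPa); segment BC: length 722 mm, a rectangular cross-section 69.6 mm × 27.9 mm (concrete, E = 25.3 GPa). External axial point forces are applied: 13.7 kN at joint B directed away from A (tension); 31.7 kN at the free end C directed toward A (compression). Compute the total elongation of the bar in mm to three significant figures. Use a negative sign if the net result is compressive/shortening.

Internal axial forces (sectioning from the free end, tension +): N_BC = -31.7 kN, N_AB = -18 kN.
A_AB = 1412 mm².
A_BC = 1942 mm².
δ_AB = -18000·484/(1412·31600) = -0.1953 mm
δ_BC = -31700·722/(1942·25300) = -0.4659 mm
δ = Σδ_i = -0.6611 mm.

-0.661 mm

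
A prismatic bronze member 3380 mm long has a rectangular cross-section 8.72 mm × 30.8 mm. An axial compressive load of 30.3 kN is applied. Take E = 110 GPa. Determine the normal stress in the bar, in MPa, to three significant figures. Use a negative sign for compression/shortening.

A = 268.6 mm².
σ = N/A = -30300/268.6 = -112.8 MPa.

-113 MPa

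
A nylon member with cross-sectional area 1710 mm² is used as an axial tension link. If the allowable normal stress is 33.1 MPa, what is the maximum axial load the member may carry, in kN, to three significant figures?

P_max = σ_allow · A = 33.1 · 1710 = 56600 N = 56.6 kN.

56.6 kN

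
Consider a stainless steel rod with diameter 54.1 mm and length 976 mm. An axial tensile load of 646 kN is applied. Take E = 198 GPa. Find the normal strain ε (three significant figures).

A = 2299 mm².
σ = N/A = 281 MPa; ε = σ/E = 281/198000 = 1.419e-03.

0.00142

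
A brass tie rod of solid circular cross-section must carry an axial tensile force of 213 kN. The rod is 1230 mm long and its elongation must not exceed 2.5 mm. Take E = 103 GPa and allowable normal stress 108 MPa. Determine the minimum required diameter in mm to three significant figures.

Required area A ≥ P/σ_allow = 213000/108 = 1972 mm².
For a solid circular section, d ≥ √(4A/π) = 50.11 mm.
Elongation limit: A ≥ PL/(Eδ_allow) = 213000·1230/(103000·2.5) = 1017 mm² ⇒ d ≥ 35.99 mm.
The stress limit governs.

50.1 mm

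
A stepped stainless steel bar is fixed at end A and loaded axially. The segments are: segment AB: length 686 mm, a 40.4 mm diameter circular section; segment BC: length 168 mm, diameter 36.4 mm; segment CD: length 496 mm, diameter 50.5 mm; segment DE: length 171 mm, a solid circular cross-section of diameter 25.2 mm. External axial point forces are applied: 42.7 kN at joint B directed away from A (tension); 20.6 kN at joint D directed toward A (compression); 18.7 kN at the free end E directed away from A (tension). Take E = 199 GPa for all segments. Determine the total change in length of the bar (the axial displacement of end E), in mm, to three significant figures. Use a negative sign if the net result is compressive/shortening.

Internal axial forces (sectioning from the free end, tension +): N_DE = 18.7 kN, N_CD = -1.9 kN, N_BC = -1.9 kN, N_AB = 40.8 kN.
A_AB = 1282 mm².
A_BC = 1041 mm².
A_CD = 2003 mm².
A_DE = 498.8 mm².
δ_AB = 40800·686/(1282·199000) = 0.1097 mm
δ_BC = -1900·168/(1041·199000) = -0.001541 mm
δ_CD = -1900·496/(2003·199000) = -0.002364 mm
δ_DE = 18700·171/(498.8·199000) = 0.03222 mm
δ = Σδ_i = 0.138 mm.

0.138 mm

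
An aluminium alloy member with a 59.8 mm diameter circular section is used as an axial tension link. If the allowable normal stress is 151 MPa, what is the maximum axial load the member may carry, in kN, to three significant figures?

A = 2809 mm².
P_max = σ_allow · A = 151 · 2809 = 424100 N = 424.1 kN.

424 kN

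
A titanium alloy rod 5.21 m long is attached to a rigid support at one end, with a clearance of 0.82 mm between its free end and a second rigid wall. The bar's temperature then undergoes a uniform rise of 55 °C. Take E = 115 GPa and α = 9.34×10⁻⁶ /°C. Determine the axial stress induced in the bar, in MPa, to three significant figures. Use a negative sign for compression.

Free thermal expansion αLΔT = 9.34e-6 · 5210 · 55 = 2.676 mm.
The walls engage after the gap closes; constrained expansion = 2.676 − 0.82 = 1.856 mm.
The walls impose strain ε = −(1.856)/5210 = -3.5631e-04; σ = Eε = 115000 · -3.5631e-04 = -40.98 MPa.

-41.0 MPa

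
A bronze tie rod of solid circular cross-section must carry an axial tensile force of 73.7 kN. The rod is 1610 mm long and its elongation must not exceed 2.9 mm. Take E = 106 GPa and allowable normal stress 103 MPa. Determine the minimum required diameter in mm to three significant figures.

Required area A ≥ P/σ_allow = 73700/103 = 715.5 mm².
For a solid circular section, d ≥ √(4A/π) = 30.18 mm.
Elongation limit: A ≥ PL/(Eδ_allow) = 73700·1610/(106000·2.9) = 386 mm² ⇒ d ≥ 22.17 mm.
The stress limit governs.

30.2 mm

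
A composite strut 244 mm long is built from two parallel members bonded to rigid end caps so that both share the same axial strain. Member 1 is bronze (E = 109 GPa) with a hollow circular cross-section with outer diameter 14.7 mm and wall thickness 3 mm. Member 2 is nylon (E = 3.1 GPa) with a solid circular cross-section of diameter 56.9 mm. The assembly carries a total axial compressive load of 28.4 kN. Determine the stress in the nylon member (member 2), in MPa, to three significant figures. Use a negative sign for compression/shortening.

-4.42 MPa

A_1 = 110.3 mm².
A_2 = 2543 mm².
Equal strain + equilibrium ⇒ each member carries load in proportion to AE: A₁E₁ = 12020000 N, A₂E₂ = 7883000 N, ΣAE = 19900000 N.
σ₂ = P·E₂/ΣAE = -28400·3100/19900000 = -4.424 MPa.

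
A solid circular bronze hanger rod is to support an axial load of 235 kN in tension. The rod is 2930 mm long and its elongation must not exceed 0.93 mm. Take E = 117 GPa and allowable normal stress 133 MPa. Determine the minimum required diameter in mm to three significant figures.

Required area A ≥ P/σ_allow = 235000/133 = 1767 mm².
For a solid circular section, d ≥ √(4A/π) = 47.43 mm.
Elongation limit: A ≥ PL/(Eδ_allow) = 235000·2930/(117000·0.93) = 6328 mm² ⇒ d ≥ 89.76 mm.
The elongation limit governs.

89.8 mm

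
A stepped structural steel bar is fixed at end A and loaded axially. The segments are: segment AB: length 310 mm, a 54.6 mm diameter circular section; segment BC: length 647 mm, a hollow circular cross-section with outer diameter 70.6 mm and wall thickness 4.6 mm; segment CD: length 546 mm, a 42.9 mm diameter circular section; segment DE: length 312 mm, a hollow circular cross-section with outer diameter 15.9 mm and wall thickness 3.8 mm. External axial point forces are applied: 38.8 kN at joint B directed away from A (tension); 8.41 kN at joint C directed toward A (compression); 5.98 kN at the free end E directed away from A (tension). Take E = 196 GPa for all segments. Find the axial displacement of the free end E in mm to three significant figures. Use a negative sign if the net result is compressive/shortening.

Internal axial forces (sectioning from the free end, tension +): N_DE = 5.98 kN, N_CD = 5.98 kN, N_BC = -2.43 kN, N_AB = 36.37 kN.
A_AB = 2341 mm².
A_BC = 953.8 mm².
A_CD = 1445 mm².
A_DE = 144.5 mm².
δ_AB = 36370·310/(2341·196000) = 0.02457 mm
δ_BC = -2430·647/(953.8·196000) = -0.00841 mm
δ_CD = 5980·546/(1445·196000) = 0.01152 mm
δ_DE = 5980·312/(144.5·196000) = 0.0659 mm
δ = Σδ_i = 0.09358 mm.

0.0936 mm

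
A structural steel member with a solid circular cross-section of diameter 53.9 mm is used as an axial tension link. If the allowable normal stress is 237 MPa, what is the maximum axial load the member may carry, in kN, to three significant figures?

541 kN

A = 2282 mm².
P_max = σ_allow · A = 237 · 2282 = 540800 N = 540.8 kN.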